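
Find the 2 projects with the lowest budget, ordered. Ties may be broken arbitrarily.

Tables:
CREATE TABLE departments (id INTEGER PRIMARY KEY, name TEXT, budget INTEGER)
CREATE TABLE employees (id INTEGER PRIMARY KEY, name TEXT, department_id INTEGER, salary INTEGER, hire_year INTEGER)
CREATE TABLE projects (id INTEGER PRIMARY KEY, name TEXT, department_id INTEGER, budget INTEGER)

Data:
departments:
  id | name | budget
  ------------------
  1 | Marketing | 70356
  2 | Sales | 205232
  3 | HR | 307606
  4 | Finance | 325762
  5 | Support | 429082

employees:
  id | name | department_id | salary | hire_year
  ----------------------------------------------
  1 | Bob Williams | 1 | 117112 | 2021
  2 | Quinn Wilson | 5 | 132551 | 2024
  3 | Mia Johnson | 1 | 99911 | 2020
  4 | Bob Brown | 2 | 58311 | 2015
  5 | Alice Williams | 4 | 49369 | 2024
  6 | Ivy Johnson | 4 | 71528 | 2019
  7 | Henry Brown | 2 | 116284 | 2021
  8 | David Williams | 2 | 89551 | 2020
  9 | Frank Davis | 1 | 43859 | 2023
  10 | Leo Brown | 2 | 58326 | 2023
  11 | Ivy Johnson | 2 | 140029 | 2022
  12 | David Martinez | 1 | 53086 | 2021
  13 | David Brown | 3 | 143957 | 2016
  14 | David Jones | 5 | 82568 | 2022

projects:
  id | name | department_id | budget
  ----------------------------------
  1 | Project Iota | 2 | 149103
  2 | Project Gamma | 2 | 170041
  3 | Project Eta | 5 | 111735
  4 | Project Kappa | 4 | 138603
SELECT name, budget FROM projects ORDER BY budget ASC LIMIT 2

Execution result:
name | budget
Project Eta | 111735
Project Kappa | 138603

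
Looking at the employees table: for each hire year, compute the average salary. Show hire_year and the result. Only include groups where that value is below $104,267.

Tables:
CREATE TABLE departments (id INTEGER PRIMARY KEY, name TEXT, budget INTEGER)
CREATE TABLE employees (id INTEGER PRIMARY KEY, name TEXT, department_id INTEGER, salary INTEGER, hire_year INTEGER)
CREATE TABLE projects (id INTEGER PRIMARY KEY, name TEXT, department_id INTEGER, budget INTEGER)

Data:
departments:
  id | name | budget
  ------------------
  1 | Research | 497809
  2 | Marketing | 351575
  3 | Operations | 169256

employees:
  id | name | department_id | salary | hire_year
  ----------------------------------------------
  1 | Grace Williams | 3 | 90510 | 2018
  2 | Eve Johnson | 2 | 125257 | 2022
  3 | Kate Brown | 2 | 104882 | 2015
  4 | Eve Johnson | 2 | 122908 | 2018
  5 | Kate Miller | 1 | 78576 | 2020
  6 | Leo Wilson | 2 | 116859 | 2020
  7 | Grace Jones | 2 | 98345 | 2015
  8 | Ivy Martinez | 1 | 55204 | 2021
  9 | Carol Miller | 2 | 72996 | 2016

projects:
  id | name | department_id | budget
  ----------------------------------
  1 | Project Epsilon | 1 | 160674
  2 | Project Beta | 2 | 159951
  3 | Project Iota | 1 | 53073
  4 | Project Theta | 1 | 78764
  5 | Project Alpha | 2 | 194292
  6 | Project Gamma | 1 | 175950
SELECT hire_year, AVG(salary) AS avg_salary FROM employees GROUP BY hire_year HAVING AVG(salary) < 104267

Execution result:
hire_year | avg_salary
2015 | 101613.50
2016 | 72996.00
2020 | 97717.50
2021 | 55204.00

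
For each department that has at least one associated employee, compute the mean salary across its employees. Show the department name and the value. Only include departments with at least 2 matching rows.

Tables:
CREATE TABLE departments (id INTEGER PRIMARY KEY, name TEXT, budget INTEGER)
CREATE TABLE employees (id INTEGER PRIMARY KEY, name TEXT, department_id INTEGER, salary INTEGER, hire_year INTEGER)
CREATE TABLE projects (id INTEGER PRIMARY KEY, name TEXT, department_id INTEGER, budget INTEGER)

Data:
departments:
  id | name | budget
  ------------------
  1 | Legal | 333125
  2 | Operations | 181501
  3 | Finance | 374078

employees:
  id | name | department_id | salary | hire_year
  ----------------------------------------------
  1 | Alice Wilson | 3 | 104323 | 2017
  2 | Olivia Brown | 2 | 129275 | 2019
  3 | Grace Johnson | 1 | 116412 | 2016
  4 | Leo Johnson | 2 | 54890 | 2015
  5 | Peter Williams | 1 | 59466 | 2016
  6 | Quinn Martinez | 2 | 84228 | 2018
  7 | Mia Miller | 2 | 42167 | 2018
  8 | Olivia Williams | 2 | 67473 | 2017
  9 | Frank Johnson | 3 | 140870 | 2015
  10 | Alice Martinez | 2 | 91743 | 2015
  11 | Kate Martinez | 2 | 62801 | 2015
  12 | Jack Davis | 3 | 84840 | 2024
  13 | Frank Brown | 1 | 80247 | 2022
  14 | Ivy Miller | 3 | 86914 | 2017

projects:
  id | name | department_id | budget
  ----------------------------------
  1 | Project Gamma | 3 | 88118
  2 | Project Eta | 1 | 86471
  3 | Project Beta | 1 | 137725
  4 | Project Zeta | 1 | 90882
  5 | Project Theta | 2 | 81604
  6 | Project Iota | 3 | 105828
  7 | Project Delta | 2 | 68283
SELECT p.name, AVG(c.salary) AS avg_salary FROM employees c JOIN departments p ON c.department_id = p.id GROUP BY p.id, p.name HAVING COUNT(*) >= 2

Execution result:
name | avg_salary
Legal | 85375.00
Operations | 76082.43
Finance | 104236.75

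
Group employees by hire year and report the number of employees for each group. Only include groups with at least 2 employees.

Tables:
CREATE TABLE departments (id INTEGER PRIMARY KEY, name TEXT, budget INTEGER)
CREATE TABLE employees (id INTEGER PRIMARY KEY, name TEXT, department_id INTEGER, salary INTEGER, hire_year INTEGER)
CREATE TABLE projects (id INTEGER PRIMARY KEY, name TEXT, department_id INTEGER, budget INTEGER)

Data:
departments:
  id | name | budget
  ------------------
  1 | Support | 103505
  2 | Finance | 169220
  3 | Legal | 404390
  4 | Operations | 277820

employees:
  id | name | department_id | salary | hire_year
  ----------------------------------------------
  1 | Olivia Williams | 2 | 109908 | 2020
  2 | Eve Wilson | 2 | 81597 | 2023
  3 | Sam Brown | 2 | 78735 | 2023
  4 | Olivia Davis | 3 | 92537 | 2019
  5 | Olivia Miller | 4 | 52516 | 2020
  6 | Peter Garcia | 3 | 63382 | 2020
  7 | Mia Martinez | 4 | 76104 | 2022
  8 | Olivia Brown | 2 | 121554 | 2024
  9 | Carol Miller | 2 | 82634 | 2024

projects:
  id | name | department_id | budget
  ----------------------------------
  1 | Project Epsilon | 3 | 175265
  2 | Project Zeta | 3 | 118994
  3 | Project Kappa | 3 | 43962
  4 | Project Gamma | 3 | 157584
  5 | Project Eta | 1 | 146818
SELECT hire_year, COUNT(*) AS n FROM employees GROUP BY hire_year HAVING COUNT(*) >= 2

Execution result:
hire_year | n
2020 | 3
2023 | 2
2024 | 2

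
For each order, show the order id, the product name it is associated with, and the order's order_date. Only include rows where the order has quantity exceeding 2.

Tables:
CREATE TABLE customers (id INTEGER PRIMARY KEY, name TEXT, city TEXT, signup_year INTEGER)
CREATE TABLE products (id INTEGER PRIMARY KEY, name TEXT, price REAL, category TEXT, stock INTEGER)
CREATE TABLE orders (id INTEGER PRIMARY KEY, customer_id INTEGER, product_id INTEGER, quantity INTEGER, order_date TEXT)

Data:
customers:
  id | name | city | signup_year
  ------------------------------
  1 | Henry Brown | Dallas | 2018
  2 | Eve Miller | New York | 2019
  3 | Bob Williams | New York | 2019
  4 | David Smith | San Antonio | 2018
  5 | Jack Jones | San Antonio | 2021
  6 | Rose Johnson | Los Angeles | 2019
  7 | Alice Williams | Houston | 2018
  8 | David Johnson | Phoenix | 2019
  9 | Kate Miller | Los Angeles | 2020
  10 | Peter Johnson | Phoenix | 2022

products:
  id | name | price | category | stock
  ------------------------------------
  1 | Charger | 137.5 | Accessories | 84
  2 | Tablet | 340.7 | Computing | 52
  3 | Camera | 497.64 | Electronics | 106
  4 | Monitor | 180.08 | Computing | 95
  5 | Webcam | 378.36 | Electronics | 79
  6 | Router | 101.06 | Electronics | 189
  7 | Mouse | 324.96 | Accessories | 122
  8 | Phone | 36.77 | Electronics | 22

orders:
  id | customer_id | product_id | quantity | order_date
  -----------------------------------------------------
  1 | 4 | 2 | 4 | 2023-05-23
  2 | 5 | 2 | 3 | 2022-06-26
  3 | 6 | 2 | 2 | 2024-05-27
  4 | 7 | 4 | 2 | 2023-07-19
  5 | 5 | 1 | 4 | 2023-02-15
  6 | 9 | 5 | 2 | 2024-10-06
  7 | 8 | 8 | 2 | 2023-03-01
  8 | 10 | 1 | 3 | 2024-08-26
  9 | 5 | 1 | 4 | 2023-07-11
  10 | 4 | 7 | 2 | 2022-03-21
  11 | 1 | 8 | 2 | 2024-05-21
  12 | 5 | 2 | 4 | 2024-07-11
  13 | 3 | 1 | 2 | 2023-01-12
SELECT c.id, p.name AS product, c.order_date FROM orders c JOIN products p ON c.product_id = p.id WHERE c.quantity > 2

Execution result:
id | product | order_date
1 | Tablet | 2023-05-23
2 | Tablet | 2022-06-26
5 | Charger | 2023-02-15
8 | Charger | 2024-08-26
9 | Charger | 2023-07-11
12 | Tablet | 2024-07-11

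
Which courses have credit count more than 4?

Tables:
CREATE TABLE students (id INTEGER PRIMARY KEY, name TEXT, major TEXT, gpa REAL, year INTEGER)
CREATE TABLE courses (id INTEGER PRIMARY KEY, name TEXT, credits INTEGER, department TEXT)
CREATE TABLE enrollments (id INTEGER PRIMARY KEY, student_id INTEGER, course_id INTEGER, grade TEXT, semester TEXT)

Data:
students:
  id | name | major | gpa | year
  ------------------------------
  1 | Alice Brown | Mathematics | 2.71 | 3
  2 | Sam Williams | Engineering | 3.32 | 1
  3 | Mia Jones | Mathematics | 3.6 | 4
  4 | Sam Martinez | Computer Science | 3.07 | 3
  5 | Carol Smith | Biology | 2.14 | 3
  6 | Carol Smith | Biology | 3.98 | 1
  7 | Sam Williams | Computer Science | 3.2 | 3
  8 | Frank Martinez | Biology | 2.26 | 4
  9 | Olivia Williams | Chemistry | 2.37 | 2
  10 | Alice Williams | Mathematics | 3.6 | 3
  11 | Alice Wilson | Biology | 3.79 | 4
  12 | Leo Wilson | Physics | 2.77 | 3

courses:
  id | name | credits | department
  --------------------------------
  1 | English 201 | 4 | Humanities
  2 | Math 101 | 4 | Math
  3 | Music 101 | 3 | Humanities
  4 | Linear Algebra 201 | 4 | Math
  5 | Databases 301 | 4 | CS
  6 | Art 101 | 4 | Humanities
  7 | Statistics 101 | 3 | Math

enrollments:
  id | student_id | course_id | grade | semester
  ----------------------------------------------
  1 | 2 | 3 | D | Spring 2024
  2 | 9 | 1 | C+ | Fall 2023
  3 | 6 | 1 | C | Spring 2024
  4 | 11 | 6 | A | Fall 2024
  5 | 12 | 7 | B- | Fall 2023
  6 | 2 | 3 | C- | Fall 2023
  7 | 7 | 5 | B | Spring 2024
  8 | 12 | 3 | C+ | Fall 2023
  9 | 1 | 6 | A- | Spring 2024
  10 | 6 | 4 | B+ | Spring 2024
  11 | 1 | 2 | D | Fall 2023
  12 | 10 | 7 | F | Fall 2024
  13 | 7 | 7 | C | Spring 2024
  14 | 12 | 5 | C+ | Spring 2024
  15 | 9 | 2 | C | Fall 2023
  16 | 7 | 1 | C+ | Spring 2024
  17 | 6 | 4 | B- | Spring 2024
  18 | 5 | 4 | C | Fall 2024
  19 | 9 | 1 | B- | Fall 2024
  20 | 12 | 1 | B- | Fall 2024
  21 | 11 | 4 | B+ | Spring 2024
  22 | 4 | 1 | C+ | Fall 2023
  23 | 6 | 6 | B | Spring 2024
SELECT name, credits FROM courses WHERE credits > 4

Execution result:
(no rows)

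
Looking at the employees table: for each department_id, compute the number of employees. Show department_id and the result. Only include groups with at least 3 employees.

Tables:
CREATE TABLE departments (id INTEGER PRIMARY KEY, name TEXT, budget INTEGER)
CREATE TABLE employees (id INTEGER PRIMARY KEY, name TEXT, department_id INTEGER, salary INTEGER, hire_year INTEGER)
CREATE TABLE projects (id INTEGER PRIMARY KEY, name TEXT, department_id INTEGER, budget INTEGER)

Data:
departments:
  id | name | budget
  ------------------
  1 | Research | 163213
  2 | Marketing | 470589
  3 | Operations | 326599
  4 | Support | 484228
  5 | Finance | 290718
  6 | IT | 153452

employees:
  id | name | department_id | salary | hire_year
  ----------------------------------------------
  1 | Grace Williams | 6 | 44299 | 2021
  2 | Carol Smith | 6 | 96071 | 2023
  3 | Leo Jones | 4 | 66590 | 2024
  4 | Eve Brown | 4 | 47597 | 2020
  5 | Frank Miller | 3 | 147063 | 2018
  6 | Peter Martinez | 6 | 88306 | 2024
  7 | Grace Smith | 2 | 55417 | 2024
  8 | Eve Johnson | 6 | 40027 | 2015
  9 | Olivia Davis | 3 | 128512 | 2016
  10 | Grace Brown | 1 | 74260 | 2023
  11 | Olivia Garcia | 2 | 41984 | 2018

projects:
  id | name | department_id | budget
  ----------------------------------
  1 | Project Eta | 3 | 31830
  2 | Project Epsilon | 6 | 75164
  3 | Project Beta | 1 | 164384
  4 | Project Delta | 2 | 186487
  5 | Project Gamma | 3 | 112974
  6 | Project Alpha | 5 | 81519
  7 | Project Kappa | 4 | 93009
SELECT department_id, COUNT(*) AS n FROM employees GROUP BY department_id HAVING COUNT(*) >= 3

Execution result:
department_id | n
6 | 4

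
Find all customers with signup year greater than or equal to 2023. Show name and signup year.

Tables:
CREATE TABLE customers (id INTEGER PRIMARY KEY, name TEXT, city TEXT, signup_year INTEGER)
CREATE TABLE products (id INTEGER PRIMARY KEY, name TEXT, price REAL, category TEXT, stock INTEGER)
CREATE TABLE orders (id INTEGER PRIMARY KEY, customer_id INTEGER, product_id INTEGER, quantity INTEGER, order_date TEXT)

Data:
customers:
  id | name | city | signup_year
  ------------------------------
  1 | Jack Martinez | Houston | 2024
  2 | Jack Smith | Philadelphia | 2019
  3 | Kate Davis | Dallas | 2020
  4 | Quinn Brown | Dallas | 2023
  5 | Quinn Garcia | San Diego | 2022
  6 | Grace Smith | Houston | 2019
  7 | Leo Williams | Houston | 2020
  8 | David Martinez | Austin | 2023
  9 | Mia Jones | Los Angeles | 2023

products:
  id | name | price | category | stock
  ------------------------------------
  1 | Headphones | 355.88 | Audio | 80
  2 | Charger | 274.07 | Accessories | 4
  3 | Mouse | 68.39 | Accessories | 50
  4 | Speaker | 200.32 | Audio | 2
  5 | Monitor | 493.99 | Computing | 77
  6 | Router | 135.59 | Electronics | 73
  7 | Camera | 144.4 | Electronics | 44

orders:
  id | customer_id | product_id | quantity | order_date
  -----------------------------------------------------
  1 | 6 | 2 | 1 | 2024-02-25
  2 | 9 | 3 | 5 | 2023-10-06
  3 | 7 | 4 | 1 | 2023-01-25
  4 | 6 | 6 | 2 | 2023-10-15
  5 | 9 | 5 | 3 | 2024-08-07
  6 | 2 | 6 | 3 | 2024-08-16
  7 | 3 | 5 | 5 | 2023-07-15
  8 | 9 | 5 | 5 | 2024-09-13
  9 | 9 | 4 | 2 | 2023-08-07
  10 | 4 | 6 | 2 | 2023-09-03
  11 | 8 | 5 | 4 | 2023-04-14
SELECT name, signup_year FROM customers WHERE signup_year >= 2023

Execution result:
name | signup_year
Jack Martinez | 2024
Quinn Brown | 2023
David Martinez | 2023
Mia Jones | 2023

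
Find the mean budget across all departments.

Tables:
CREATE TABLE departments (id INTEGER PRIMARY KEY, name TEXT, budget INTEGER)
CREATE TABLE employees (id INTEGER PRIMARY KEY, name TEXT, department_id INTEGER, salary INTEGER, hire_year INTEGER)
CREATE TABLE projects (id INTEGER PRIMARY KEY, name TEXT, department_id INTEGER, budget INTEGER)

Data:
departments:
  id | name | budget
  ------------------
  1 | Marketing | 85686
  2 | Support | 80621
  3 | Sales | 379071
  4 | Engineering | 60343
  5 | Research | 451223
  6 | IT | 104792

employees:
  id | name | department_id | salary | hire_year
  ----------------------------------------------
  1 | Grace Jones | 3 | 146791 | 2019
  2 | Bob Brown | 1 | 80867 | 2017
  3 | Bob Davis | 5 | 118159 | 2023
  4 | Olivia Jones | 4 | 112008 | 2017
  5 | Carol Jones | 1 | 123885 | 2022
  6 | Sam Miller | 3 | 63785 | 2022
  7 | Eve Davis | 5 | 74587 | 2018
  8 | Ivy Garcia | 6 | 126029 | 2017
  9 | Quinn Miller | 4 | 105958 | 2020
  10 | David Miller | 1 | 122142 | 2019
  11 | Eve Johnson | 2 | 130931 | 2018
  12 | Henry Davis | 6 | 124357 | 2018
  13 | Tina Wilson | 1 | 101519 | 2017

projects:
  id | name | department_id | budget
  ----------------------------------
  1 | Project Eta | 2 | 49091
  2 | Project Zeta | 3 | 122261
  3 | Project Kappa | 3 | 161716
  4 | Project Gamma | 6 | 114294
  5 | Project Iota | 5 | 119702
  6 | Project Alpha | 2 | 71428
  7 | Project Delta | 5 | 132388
SELECT AVG(budget) FROM departments

Execution result:
193622.67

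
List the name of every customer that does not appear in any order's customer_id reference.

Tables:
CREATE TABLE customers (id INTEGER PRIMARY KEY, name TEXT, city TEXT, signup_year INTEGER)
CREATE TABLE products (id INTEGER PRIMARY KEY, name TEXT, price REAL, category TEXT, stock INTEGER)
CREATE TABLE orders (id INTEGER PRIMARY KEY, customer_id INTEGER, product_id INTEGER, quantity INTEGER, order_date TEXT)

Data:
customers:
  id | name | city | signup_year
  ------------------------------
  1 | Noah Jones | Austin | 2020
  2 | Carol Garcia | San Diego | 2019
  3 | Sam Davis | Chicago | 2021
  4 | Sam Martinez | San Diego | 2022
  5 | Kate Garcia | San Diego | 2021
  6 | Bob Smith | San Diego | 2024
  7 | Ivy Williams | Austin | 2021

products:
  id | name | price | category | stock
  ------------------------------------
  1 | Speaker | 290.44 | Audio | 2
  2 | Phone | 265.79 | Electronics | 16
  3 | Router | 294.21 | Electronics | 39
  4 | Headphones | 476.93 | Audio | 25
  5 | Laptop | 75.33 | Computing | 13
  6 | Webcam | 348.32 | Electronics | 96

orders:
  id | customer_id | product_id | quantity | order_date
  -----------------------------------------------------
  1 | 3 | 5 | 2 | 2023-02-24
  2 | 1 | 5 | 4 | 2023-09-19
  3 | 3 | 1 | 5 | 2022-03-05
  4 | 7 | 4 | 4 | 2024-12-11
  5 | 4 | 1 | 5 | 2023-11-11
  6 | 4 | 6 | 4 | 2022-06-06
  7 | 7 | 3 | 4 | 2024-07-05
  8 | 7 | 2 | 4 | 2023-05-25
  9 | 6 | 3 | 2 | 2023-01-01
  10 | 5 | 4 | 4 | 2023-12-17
SELECT p.name FROM customers p LEFT JOIN orders c ON c.customer_id = p.id WHERE c.id IS NULL

Execution result:
Carol Garcia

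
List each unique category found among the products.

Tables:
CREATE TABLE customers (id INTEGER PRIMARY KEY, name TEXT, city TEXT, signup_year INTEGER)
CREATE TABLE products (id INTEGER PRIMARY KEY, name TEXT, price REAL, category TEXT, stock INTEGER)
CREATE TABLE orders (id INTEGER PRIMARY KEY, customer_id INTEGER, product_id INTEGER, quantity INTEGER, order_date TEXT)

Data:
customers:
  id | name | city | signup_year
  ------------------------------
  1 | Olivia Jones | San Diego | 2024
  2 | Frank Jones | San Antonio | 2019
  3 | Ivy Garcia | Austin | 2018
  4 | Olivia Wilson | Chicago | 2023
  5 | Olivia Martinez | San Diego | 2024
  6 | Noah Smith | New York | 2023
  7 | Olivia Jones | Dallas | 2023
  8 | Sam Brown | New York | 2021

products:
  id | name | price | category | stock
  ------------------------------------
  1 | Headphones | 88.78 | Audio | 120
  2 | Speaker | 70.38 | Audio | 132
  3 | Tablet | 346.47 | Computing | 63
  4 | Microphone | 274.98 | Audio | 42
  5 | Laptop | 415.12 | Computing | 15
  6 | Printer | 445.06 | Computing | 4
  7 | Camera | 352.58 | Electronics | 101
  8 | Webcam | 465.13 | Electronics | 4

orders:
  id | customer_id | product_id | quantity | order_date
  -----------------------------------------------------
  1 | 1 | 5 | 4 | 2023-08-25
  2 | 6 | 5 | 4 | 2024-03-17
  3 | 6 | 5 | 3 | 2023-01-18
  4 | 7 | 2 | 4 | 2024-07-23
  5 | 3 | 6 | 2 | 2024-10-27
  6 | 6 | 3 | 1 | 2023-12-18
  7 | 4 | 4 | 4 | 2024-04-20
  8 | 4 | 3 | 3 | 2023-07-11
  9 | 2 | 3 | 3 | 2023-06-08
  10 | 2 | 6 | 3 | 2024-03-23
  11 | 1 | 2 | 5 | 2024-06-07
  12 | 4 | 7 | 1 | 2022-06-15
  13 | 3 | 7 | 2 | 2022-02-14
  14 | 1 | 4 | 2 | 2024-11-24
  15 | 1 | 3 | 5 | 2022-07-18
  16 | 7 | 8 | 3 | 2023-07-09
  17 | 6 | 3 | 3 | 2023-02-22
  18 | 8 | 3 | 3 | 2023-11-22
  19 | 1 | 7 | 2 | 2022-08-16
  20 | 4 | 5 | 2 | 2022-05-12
SELECT DISTINCT category FROM products

Execution result:
category
Audio
Computing
Electronics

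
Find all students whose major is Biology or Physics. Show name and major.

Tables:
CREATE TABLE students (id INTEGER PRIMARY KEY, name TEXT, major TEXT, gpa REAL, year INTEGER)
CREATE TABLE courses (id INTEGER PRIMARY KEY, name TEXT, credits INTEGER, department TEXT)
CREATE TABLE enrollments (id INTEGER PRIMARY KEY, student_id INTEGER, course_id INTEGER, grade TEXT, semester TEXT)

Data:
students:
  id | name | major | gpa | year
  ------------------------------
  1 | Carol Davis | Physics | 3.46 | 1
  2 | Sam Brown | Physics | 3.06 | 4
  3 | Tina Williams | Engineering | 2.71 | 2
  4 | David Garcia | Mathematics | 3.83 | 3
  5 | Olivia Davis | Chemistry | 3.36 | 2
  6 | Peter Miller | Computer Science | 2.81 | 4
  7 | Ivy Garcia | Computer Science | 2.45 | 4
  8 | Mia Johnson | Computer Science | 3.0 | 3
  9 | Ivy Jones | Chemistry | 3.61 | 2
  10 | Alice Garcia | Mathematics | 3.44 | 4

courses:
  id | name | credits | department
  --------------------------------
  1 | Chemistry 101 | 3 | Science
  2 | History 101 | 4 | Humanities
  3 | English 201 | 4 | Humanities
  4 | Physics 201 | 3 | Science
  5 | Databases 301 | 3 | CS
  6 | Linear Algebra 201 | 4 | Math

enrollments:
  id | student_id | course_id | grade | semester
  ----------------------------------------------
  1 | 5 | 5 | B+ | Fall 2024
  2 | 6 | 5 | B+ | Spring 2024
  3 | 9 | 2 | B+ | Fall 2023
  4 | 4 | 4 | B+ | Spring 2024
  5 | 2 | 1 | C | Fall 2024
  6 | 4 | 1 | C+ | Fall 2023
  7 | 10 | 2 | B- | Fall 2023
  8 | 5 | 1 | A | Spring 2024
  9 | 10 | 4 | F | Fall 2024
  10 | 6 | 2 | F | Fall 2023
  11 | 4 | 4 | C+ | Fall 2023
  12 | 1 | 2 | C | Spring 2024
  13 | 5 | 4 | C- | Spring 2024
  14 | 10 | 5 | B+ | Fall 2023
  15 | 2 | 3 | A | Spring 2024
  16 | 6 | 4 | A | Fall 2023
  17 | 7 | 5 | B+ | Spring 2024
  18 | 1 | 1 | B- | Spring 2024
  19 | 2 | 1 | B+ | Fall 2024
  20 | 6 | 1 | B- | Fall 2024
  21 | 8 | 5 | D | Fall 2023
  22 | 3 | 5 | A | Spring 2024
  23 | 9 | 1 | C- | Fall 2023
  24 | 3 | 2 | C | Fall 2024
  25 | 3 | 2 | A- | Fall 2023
SELECT name, major FROM students WHERE major IN ('Biology', 'Physics')

Execution result:
name | major
Carol Davis | Physics
Sam Brown | Physics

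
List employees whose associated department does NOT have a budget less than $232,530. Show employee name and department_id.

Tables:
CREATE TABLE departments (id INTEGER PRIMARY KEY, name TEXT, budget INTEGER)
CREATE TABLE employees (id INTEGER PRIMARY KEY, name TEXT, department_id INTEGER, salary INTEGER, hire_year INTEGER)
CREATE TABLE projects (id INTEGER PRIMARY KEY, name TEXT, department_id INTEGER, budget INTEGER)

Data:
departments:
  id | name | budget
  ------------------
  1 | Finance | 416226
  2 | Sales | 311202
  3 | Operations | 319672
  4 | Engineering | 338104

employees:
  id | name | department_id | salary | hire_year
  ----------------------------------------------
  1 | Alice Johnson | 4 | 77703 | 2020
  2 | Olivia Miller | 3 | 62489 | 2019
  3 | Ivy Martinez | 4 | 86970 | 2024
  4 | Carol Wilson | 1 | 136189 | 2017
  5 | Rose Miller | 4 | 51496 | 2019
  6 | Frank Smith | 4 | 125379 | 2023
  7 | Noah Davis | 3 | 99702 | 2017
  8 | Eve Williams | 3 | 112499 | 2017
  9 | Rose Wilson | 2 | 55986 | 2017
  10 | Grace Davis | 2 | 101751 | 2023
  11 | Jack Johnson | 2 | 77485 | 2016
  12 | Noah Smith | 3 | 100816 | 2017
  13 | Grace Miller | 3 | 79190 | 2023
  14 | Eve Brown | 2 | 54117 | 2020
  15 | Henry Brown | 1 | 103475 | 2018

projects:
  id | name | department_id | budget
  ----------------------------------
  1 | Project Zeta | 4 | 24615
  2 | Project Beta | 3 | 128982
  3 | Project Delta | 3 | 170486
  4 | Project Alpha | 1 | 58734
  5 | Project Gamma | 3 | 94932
SELECT name, department_id FROM employees WHERE department_id NOT IN (SELECT id FROM departments WHERE budget < 232530)

Execution result:
name | department_id
Alice Johnson | 4
Olivia Miller | 3
Ivy Martinez | 4
Carol Wilson | 1
Rose Miller | 4
Frank Smith | 4
Noah Davis | 3
Eve Williams | 3
Rose Wilson | 2
Grace Davis | 2
Jack Johnson | 2
Noah Smith | 3
Grace Miller | 3
Eve Brown | 2
Henry Brown | 1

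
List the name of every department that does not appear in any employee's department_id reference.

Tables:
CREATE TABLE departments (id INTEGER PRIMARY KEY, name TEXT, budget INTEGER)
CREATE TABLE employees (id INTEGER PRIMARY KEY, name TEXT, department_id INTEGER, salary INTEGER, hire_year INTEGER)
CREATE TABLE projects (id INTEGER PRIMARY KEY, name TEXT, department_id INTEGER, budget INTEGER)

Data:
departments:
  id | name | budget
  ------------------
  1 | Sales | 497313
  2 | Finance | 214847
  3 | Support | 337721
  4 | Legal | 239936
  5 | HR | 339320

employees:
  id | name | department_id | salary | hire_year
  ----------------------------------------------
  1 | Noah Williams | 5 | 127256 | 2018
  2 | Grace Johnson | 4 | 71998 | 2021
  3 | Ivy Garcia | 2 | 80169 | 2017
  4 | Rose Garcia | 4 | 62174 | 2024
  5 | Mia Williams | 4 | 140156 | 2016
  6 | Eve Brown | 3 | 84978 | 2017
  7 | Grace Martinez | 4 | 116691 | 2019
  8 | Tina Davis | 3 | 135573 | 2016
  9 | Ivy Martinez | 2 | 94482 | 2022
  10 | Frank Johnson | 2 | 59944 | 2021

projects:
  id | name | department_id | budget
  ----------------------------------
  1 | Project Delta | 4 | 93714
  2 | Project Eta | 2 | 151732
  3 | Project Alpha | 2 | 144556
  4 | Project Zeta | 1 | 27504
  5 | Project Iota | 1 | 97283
SELECT p.name FROM departments p LEFT JOIN employees c ON c.department_id = p.id WHERE c.id IS NULL

Execution result:
Sales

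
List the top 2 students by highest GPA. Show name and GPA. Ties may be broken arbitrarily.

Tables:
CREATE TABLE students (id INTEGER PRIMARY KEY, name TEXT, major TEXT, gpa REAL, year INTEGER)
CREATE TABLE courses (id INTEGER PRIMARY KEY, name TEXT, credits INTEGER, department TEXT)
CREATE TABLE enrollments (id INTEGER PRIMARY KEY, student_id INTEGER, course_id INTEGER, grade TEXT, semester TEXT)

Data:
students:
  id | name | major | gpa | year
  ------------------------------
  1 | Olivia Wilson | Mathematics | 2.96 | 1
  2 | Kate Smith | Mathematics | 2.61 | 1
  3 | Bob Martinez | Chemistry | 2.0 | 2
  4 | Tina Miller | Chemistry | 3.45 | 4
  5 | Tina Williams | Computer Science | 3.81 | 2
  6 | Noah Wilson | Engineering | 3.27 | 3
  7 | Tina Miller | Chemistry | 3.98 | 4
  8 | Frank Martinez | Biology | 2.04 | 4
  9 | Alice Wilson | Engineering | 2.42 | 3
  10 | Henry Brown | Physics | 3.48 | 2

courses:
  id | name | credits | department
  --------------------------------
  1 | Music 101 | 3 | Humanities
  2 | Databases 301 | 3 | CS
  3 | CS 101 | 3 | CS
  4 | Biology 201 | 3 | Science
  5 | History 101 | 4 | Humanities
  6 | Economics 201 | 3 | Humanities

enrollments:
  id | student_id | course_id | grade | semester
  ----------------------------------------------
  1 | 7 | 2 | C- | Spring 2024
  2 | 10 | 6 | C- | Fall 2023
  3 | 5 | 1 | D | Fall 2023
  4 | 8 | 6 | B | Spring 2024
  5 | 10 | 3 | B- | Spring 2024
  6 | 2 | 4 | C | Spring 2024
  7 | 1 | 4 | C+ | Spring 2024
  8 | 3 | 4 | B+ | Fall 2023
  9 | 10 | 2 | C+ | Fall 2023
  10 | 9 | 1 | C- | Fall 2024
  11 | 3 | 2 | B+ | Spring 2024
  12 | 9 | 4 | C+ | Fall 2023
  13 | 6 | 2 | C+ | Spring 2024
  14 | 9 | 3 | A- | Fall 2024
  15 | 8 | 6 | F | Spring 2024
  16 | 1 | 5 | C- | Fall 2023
SELECT name, gpa FROM students ORDER BY gpa DESC LIMIT 2

Execution result:
name | gpa
Tina Miller | 3.98
Tina Williams | 3.81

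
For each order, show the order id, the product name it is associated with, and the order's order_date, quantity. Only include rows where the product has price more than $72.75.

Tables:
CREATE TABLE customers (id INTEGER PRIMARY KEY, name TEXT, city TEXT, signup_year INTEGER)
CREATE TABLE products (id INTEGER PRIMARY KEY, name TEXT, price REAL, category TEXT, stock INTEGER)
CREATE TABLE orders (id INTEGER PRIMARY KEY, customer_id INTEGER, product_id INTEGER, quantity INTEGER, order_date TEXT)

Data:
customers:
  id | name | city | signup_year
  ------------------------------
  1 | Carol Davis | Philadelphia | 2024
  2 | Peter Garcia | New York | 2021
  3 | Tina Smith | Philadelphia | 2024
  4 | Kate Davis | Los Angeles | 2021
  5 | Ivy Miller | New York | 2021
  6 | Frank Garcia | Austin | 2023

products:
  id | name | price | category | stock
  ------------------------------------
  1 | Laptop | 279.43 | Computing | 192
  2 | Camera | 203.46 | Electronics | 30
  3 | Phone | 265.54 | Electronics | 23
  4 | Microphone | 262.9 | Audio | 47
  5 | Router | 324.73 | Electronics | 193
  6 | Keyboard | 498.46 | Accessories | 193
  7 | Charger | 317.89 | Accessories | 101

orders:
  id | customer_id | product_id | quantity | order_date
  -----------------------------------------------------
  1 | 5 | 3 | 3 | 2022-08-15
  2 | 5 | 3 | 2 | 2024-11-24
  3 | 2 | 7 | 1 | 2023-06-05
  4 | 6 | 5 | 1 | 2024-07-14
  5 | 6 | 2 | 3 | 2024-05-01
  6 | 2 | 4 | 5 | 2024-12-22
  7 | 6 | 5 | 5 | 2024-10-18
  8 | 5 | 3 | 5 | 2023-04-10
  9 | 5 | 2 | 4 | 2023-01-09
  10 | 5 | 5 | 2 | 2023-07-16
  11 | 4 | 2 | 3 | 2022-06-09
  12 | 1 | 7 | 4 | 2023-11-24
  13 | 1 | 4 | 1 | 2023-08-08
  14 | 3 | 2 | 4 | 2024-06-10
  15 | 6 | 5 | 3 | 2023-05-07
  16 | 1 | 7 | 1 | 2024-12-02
SELECT c.id, p.name AS product, c.order_date, c.quantity FROM orders c JOIN products p ON c.product_id = p.id WHERE p.price > 72.75

Execution result:
id | product | order_date | quantity
1 | Phone | 2022-08-15 | 3
2 | Phone | 2024-11-24 | 2
3 | Charger | 2023-06-05 | 1
4 | Router | 2024-07-14 | 1
5 | Camera | 2024-05-01 | 3
6 | Microphone | 2024-12-22 | 5
7 | Router | 2024-10-18 | 5
8 | Phone | 2023-04-10 | 5
9 | Camera | 2023-01-09 | 4
10 | Router | 2023-07-16 | 2
11 | Camera | 2022-06-09 | 3
12 | Charger | 2023-11-24 | 4
13 | Microphone | 2023-08-08 | 1
14 | Camera | 2024-06-10 | 4
15 | Router | 2023-05-07 | 3
16 | Charger | 2024-12-02 | 1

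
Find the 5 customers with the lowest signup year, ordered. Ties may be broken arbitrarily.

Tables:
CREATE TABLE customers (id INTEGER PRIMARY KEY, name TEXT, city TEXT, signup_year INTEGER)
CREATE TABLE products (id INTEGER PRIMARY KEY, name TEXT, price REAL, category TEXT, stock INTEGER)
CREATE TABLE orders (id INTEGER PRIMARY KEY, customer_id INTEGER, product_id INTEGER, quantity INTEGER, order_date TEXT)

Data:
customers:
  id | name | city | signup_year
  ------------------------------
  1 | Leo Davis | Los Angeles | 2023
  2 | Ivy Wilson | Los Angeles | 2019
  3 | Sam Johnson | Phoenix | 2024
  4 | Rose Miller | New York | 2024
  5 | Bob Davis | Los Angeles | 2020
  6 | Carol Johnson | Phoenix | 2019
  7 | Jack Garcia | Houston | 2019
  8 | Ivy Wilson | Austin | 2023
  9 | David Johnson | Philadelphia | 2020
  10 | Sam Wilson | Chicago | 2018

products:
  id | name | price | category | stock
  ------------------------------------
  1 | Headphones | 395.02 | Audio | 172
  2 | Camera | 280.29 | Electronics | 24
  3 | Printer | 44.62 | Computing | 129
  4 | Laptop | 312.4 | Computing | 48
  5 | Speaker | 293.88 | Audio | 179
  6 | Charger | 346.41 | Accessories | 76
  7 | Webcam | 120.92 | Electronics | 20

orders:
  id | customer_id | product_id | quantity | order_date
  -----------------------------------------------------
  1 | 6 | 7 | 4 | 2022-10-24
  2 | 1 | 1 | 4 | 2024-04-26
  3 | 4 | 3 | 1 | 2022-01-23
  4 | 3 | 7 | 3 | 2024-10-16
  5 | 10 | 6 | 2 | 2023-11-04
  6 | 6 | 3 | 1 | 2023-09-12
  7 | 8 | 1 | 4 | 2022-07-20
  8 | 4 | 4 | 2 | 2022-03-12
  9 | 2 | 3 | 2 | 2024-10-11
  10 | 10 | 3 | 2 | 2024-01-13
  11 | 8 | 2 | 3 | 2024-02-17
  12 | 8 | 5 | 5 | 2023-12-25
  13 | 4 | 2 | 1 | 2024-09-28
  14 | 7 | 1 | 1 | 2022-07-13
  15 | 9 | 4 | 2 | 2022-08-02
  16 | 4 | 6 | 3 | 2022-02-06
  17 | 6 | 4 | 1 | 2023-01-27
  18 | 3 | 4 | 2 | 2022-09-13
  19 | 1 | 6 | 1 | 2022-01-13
SELECT name, signup_year FROM customers ORDER BY signup_year ASC LIMIT 5

Execution result:
name | signup_year
Sam Wilson | 2018
Ivy Wilson | 2019
Carol Johnson | 2019
Jack Garcia | 2019
Bob Davis | 2020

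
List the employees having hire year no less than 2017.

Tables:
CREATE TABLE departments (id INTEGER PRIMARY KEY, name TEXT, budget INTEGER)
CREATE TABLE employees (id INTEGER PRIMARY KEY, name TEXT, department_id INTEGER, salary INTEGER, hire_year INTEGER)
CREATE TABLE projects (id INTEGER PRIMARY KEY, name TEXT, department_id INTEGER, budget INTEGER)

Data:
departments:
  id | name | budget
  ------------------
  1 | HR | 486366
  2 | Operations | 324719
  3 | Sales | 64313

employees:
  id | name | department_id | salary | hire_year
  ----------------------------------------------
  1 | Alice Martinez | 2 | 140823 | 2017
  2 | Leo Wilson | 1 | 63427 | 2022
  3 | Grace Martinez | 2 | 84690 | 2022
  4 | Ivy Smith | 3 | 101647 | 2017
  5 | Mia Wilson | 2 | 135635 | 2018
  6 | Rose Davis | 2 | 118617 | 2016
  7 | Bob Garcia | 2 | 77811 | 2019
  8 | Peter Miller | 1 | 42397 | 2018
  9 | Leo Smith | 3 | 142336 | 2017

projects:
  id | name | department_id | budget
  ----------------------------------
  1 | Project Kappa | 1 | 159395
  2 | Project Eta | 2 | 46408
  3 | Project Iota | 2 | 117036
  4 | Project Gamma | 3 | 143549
SELECT name, hire_year FROM employees WHERE hire_year >= 2017

Execution result:
name | hire_year
Alice Martinez | 2017
Leo Wilson | 2022
Grace Martinez | 2022
Ivy Smith | 2017
Mia Wilson | 2018
Bob Garcia | 2019
Peter Miller | 2018
Leo Smith | 2017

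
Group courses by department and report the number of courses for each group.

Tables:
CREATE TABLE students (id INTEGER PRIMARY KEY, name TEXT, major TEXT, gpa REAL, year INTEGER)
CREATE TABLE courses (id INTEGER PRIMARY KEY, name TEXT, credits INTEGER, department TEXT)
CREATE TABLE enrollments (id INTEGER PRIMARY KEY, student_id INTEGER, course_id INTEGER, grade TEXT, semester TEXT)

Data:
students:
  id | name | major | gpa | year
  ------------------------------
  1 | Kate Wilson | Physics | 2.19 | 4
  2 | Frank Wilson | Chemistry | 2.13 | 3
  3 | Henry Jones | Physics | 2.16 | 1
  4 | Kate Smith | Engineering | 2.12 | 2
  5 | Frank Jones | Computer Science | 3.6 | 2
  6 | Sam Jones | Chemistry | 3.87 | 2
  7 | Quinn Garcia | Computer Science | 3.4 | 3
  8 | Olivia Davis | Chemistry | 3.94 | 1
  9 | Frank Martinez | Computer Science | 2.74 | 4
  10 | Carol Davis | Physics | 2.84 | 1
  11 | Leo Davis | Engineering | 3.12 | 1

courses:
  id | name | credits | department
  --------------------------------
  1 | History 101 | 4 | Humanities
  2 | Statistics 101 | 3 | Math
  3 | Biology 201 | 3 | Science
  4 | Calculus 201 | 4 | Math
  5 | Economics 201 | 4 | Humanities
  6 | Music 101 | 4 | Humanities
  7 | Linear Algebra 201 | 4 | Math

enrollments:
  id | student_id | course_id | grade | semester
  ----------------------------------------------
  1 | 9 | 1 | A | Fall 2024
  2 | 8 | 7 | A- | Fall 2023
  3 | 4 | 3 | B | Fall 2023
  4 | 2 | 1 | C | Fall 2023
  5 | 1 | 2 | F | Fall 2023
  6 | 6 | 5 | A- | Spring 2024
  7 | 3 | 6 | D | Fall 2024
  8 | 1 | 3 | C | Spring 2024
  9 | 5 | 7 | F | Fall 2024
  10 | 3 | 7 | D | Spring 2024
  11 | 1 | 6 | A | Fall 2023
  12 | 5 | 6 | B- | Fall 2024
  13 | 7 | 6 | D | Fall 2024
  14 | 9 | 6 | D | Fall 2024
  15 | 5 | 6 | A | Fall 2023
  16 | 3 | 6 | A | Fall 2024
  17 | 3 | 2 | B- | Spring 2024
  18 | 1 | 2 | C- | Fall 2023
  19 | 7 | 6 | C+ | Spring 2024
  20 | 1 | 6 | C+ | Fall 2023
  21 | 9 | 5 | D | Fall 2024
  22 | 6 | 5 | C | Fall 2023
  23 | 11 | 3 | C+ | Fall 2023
SELECT department, COUNT(*) AS n FROM courses GROUP BY department

Execution result:
department | n
Humanities | 3
Math | 3
Science | 1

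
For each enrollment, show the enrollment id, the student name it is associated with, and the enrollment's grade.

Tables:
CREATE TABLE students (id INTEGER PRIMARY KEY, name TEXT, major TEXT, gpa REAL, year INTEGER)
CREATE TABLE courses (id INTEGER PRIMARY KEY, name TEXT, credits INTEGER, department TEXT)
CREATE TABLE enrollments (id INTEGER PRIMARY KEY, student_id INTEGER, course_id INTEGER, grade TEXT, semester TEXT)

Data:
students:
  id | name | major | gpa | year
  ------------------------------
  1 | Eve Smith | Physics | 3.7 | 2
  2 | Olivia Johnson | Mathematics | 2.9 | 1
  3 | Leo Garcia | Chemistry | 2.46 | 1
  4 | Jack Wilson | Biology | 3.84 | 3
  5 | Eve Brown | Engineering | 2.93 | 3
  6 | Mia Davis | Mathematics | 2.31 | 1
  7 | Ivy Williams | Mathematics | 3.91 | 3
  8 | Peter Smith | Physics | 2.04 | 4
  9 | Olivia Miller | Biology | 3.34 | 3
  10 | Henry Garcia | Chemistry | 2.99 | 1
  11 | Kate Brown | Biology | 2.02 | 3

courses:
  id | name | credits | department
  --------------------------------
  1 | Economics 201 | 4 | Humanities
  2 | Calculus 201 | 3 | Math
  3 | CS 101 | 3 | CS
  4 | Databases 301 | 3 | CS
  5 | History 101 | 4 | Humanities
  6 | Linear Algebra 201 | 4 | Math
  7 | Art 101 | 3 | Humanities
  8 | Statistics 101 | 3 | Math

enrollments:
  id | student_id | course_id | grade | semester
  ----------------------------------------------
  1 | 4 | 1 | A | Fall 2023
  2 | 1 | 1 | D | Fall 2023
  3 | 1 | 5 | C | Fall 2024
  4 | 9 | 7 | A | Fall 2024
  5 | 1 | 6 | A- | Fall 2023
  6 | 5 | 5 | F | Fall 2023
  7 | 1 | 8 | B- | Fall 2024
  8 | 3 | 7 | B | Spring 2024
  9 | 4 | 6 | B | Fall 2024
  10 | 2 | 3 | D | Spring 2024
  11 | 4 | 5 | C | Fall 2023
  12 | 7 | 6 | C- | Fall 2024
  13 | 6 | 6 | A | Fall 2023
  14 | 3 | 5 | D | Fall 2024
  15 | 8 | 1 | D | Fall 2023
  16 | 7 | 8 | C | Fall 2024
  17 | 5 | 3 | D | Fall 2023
SELECT c.id, p.name AS student, c.grade FROM enrollments c JOIN students p ON c.student_id = p.id

Execution result:
id | student | grade
1 | Jack Wilson | A
2 | Eve Smith | D
3 | Eve Smith | C
4 | Olivia Miller | A
5 | Eve Smith | A-
6 | Eve Brown | F
7 | Eve Smith | B-
8 | Leo Garcia | B
9 | Jack Wilson | B
10 | Olivia Johnson | D
11 | Jack Wilson | C
12 | Ivy Williams | C-
13 | Mia Davis | A
14 | Leo Garcia | D
15 | Peter Smith | D
16 | Ivy Williams | C
17 | Eve Brown | D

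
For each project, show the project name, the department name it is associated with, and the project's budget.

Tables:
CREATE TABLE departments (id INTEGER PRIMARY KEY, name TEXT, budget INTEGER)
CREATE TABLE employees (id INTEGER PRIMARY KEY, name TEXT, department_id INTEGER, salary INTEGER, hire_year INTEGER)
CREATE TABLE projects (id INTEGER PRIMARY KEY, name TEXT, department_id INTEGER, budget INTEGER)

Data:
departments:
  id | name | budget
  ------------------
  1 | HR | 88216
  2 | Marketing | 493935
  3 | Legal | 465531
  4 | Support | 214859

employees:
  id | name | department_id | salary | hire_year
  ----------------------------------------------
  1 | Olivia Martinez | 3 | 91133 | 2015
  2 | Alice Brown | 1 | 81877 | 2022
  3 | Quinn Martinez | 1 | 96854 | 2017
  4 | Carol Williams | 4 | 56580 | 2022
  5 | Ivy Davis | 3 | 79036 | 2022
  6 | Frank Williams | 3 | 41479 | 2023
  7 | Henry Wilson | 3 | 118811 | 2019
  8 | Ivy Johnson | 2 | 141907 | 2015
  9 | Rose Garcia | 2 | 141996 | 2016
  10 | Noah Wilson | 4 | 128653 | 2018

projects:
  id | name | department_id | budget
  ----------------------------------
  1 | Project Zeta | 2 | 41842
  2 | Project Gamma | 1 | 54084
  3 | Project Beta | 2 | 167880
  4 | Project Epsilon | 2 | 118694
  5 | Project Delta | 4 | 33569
SELECT c.name, p.name AS department, c.budget FROM projects c JOIN departments p ON c.department_id = p.id

Execution result:
name | department | budget
Project Zeta | Marketing | 41842
Project Gamma | HR | 54084
Project Beta | Marketing | 167880
Project Epsilon | Marketing | 118694
Project Delta | Support | 33569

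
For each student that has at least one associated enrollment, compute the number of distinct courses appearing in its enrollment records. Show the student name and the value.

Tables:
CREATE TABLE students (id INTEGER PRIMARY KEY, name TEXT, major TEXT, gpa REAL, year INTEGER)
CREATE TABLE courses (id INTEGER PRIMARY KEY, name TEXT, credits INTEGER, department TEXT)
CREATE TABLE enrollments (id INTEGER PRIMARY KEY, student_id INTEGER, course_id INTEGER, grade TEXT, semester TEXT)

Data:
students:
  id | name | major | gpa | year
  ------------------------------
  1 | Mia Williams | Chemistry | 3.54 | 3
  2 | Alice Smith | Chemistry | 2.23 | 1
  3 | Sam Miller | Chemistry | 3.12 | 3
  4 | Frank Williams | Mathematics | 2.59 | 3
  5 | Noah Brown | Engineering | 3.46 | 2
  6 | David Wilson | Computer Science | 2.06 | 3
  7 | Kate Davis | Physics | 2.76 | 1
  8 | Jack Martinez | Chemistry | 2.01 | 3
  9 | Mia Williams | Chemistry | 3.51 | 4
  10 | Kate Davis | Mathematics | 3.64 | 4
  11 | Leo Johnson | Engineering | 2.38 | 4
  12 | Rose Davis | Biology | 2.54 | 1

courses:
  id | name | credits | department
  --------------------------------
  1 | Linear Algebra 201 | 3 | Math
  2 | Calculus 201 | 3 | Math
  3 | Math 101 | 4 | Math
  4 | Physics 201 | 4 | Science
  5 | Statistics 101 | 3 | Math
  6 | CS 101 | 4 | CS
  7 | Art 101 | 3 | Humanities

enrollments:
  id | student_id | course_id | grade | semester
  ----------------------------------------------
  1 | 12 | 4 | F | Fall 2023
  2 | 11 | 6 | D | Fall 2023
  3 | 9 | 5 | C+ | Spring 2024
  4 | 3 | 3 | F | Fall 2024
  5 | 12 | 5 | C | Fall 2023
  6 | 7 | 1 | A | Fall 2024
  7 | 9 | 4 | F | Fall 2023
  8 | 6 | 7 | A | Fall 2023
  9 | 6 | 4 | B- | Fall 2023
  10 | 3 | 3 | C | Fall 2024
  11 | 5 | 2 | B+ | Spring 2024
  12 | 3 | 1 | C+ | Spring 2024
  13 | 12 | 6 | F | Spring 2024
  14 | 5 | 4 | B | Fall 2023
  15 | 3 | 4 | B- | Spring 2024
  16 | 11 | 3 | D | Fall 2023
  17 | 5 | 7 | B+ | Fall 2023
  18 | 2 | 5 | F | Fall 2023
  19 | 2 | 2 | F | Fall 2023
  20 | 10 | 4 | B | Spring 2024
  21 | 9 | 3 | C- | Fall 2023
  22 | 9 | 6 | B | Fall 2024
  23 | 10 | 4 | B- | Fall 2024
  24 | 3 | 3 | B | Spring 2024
SELECT p.name, COUNT(DISTINCT c.course_id) AS distinct_course_count FROM enrollments c JOIN students p ON c.student_id = p.id GROUP BY p.id, p.name

Execution result:
name | distinct_course_count
Alice Smith | 2
Sam Miller | 3
Noah Brown | 3
David Wilson | 2
Kate Davis | 1
Mia Williams | 4
Kate Davis | 1
Leo Johnson | 2
Rose Davis | 3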